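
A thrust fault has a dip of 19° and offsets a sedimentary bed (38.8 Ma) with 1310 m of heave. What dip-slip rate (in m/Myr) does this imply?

dip-slip = heave / cos(dip) = 1310 m / cos(19°) = 1385 m
rate = 1385 m / 38.8 Ma = 0.0000357 m/yr = 35.7 m/Myr

35.7 m/Myr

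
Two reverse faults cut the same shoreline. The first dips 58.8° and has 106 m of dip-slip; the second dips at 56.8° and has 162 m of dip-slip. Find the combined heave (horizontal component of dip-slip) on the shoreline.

heave_A = 106 × cos(58.8°) = 54.91 m
heave_B = 162 × cos(56.8°) = 88.71 m
total = 54.91 + 88.71 = 144 m

144 m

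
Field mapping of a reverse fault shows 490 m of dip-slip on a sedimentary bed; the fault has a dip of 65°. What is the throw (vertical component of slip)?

throw = dip-slip × sin(dip) = 490 m × sin(65°) = 444 m

444 m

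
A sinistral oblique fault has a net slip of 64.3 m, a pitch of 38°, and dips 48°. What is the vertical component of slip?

29.4 m

dip-slip = net slip × sin(rake) = 64.3 m × sin(38°) = 39.59 m
throw = dip-slip × sin(dip) = 39.59 × sin(48°) = 29.4 m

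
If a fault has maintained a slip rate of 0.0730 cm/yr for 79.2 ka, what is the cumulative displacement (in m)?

57.8 m

slip = rate × time = 0.0730 cm/yr × 79.2 ka = 57.8 m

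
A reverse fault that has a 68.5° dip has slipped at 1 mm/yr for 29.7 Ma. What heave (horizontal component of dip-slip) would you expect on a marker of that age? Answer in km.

10.9 km

dip-slip = rate × time = 1 mm/yr × 29.7 Ma = 29700 m
heave = dip-slip × cos(dip) = 29700 × cos(68.5°) = 10900 m = 10.9 km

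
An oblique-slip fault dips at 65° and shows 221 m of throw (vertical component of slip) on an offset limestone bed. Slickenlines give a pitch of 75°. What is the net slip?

dip-slip = throw / sin(dip) = 221 / sin(65°) = 243.8 m
net slip = dip-slip / sin(rake) = 243.8 / sin(75°) = 252 m

252 m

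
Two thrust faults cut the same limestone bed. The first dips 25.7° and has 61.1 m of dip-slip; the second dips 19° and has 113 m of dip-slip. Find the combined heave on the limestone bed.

162 m

heave_A = 61.1 × cos(25.7°) = 55.06 m
heave_B = 113 × cos(19°) = 106.8 m
total = 55.06 + 106.8 = 162 m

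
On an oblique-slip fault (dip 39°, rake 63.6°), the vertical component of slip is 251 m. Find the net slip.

445 m

dip-slip = throw / sin(dip) = 251 / sin(39°) = 398.8 m
net slip = dip-slip / sin(rake) = 398.8 / sin(63.6°) = 445 m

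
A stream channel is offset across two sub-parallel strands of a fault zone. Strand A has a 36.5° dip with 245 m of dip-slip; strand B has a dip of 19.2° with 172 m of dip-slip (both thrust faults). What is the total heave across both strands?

359 m

heave_A = 245 × cos(36.5°) = 196.9 m
heave_B = 172 × cos(19.2°) = 162.4 m
total = 196.9 + 162.4 = 359 m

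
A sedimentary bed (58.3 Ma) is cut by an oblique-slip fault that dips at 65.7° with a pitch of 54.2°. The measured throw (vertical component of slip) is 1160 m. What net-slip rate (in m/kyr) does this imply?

0.0269 m/kyr

dip-slip = throw / sin(dip) = 1160 / sin(65.7°) = 1273 m
net slip = dip-slip / sin(rake) = 1273 / sin(54.2°) = 1569 m
rate = 1569 m / 58.3 Ma = 0.0000269 m/yr = 0.0269 m/kyr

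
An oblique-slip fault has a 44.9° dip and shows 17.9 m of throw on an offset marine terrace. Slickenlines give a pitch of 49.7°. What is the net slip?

33.2 m

dip-slip = throw / sin(dip) = 17.9 / sin(44.9°) = 25.36 m
net slip = dip-slip / sin(rake) = 25.36 / sin(49.7°) = 33.2 m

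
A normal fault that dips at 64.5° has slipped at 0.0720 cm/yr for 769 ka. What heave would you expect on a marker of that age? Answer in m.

dip-slip = rate × time = 0.0720 cm/yr × 769 ka = 553.7 m
heave = dip-slip × cos(dip) = 553.7 × cos(64.5°) = 238 m

238 m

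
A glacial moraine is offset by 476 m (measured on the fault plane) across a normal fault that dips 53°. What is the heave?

286 m

heave = dip-slip × cos(dip) = 476 m × cos(53°) = 286 m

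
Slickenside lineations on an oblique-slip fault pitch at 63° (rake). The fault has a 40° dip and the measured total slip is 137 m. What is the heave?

dip-slip = net slip × sin(rake) = 137 m × sin(63°) = 122.1 m
heave = dip-slip × cos(dip) = 122.1 × cos(40°) = 93.5 m

93.5 m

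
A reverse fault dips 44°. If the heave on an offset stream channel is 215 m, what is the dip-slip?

dip-slip = heave / cos(dip) = 215 / cos(44°) = 299 m

299 m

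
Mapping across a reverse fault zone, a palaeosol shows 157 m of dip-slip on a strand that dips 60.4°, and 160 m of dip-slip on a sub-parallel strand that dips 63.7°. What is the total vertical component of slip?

throw_A = 157 × sin(60.4°) = 136.5 m
throw_B = 160 × sin(63.7°) = 143.4 m
total = 136.5 + 143.4 = 280 m

280 m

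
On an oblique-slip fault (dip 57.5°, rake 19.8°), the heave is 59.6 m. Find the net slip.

dip-slip = heave / cos(dip) = 59.6 / cos(57.5°) = 110.9 m
net slip = dip-slip / sin(rake) = 110.9 / sin(19.8°) = 327 m

327 m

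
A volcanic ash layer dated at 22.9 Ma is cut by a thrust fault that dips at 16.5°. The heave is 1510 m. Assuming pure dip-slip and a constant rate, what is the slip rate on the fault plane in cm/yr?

0.00688 cm/yr

dip-slip = heave / cos(dip) = 1510 m / cos(16.5°) = 1575 m
rate = 1575 m / 22.9 Ma = 0.0000688 m/yr = 0.00688 cm/yr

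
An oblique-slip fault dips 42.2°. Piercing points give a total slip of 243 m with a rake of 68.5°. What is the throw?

152 m

dip-slip = net slip × sin(rake) = 243 m × sin(68.5°) = 226.1 m
throw = dip-slip × sin(dip) = 226.1 × sin(42.2°) = 152 m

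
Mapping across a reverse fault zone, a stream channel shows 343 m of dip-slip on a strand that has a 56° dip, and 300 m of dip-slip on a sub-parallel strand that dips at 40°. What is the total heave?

heave_A = 343 × cos(56°) = 191.8 m
heave_B = 300 × cos(40°) = 229.8 m
total = 191.8 + 229.8 = 422 m

422 m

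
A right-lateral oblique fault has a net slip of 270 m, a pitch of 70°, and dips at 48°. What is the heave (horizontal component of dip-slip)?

dip-slip = net slip × sin(rake) = 270 m × sin(70°) = 253.7 m
heave = dip-slip × cos(dip) = 253.7 × cos(48°) = 170 m

170 m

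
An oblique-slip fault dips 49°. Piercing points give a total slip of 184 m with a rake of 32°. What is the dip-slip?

97.5 m

dip-slip = net slip × sin(rake) = 184 m × sin(32°) = 97.5 m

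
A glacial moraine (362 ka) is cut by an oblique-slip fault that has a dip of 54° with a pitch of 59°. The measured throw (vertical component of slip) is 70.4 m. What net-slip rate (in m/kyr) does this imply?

0.280 m/kyr

dip-slip = throw / sin(dip) = 70.4 / sin(54°) = 87.02 m
net slip = dip-slip / sin(rake) = 87.02 / sin(59°) = 101.5 m
rate = 101.5 m / 362 ka = 0.000280 m/yr = 0.280 m/kyr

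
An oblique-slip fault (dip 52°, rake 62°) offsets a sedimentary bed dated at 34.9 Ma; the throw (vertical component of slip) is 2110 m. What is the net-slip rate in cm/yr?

0.00869 cm/yr

dip-slip = throw / sin(dip) = 2110 / sin(52°) = 2678 m
net slip = dip-slip / sin(rake) = 2678 / sin(62°) = 3033 m
rate = 3033 m / 34.9 Ma = 0.0000869 m/yr = 0.00869 cm/yr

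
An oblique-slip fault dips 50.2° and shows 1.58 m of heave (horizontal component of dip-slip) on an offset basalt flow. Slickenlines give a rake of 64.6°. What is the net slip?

2.73 m

dip-slip = heave / cos(dip) = 1.58 / cos(50.2°) = 2.468 m
net slip = dip-slip / sin(rake) = 2.468 / sin(64.6°) = 2.73 m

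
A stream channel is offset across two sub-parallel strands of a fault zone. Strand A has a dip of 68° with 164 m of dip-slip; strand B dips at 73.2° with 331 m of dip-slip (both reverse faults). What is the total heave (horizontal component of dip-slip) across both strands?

heave_A = 164 × cos(68°) = 61.44 m
heave_B = 331 × cos(73.2°) = 95.67 m
total = 61.44 + 95.67 = 157 m

157 m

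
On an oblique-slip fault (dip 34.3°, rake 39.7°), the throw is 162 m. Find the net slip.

450 m

dip-slip = throw / sin(dip) = 162 / sin(34.3°) = 287.5 m
net slip = dip-slip / sin(rake) = 287.5 / sin(39.7°) = 450 m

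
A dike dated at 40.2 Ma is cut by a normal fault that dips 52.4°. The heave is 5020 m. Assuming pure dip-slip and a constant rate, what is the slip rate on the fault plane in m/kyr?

dip-slip = heave / cos(dip) = 5020 m / cos(52.4°) = 8228 m
rate = 8228 m / 40.2 Ma = 0.000205 m/yr = 0.205 m/kyr

0.205 m/kyr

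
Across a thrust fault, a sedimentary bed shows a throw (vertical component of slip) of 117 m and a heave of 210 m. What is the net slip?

net slip = √(throw² + heave²) = √(117² + 210²) = 240 m

240 m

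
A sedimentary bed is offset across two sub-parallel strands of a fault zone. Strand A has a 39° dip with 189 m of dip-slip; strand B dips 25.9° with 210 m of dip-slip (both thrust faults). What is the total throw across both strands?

211 m

throw_A = 189 × sin(39°) = 118.9 m
throw_B = 210 × sin(25.9°) = 91.73 m
total = 118.9 + 91.73 = 211 m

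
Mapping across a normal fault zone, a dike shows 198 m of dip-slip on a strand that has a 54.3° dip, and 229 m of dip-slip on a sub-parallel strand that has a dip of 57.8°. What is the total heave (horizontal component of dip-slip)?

heave_A = 198 × cos(54.3°) = 115.5 m
heave_B = 229 × cos(57.8°) = 122 m
total = 115.5 + 122 = 238 m

238 m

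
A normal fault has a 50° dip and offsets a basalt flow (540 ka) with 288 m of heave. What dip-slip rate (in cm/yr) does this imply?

dip-slip = heave / cos(dip) = 288 m / cos(50°) = 448 m
rate = 448 m / 540 ka = 0.000830 m/yr = 0.0830 cm/yr

0.0830 cm/yr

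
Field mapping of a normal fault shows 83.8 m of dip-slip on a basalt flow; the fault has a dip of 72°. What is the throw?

79.7 m

throw = dip-slip × sin(dip) = 83.8 m × sin(72°) = 79.7 m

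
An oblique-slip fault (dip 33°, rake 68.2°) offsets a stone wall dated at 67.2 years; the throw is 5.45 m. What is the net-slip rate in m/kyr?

dip-slip = throw / sin(dip) = 5.45 / sin(33°) = 10.01 m
net slip = dip-slip / sin(rake) = 10.01 / sin(68.2°) = 10.78 m
rate = 10.78 m / 67.2 years = 0.160 m/yr = 160 m/kyr

160 m/kyr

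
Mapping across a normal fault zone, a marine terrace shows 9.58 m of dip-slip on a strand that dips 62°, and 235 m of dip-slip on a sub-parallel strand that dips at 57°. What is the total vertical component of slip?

throw_A = 9.58 × sin(62°) = 8.459 m
throw_B = 235 × sin(57°) = 197.1 m
total = 8.459 + 197.1 = 206 m

206 m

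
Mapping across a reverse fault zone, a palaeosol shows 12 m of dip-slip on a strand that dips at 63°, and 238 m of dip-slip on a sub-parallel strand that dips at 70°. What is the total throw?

throw_A = 12 × sin(63°) = 10.69 m
throw_B = 238 × sin(70°) = 223.6 m
total = 10.69 + 223.6 = 234 m

234 m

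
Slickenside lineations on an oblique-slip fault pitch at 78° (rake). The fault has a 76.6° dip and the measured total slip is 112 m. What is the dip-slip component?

110 m

dip-slip = net slip × sin(rake) = 112 m × sin(78°) = 110 m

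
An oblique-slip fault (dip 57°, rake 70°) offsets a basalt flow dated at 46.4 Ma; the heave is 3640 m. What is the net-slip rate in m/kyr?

0.153 m/kyr

dip-slip = heave / cos(dip) = 3640 / cos(57°) = 6683 m
net slip = dip-slip / sin(rake) = 6683 / sin(70°) = 7112 m
rate = 7112 m / 46.4 Ma = 0.000153 m/yr = 0.153 m/kyr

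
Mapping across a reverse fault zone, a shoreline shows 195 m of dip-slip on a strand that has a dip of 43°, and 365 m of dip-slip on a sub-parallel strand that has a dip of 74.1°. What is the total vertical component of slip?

484 m

throw_A = 195 × sin(43°) = 133 m
throw_B = 365 × sin(74.1°) = 351 m
total = 133 + 351 = 484 m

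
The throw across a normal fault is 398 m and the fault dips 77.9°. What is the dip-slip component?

dip-slip = throw / sin(dip) = 398 / sin(77.9°) = 407 m

407 m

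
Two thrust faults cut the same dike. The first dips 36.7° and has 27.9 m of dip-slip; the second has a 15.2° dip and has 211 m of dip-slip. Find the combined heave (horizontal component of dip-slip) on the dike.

226 m

heave_A = 27.9 × cos(36.7°) = 22.37 m
heave_B = 211 × cos(15.2°) = 203.6 m
total = 22.37 + 203.6 = 226 m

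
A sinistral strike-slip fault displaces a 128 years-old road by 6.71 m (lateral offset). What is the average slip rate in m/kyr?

rate = 6.71 m / 128 years = 0.0524 m/yr = 52.4 m/kyr

52.4 m/kyr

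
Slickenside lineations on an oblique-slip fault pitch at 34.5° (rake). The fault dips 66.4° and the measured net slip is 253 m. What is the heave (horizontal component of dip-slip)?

57.4 m

dip-slip = net slip × sin(rake) = 253 m × sin(34.5°) = 143.3 m
heave = dip-slip × cos(dip) = 143.3 × cos(66.4°) = 57.4 m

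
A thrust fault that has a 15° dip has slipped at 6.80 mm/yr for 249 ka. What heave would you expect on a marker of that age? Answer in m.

dip-slip = rate × time = 6.80 mm/yr × 249 ka = 1693 m
heave = dip-slip × cos(dip) = 1693 × cos(15°) = 1640 m

1640 m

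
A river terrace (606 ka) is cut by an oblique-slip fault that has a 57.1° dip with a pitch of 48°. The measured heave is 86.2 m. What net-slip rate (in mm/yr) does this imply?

0.352 mm/yr

dip-slip = heave / cos(dip) = 86.2 / cos(57.1°) = 158.7 m
net slip = dip-slip / sin(rake) = 158.7 / sin(48°) = 213.5 m
rate = 213.5 m / 606 ka = 0.000352 m/yr = 0.352 mm/yr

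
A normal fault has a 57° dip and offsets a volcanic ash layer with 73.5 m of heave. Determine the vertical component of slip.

113 m

throw = heave × tan(dip) = 73.5 × tan(57°) = 113 m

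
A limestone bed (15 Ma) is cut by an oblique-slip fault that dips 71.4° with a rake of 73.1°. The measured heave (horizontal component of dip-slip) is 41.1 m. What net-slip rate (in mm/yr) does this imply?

dip-slip = heave / cos(dip) = 41.1 / cos(71.4°) = 128.9 m
net slip = dip-slip / sin(rake) = 128.9 / sin(73.1°) = 134.7 m
rate = 134.7 m / 15 Ma = 0.00000898 m/yr = 0.00898 mm/yr

0.00898 mm/yr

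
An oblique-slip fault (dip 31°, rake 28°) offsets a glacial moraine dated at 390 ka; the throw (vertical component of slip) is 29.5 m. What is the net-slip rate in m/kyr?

dip-slip = throw / sin(dip) = 29.5 / sin(31°) = 57.28 m
net slip = dip-slip / sin(rake) = 57.28 / sin(28°) = 122 m
rate = 122 m / 390 ka = 0.000313 m/yr = 0.313 m/kyr

0.313 m/kyr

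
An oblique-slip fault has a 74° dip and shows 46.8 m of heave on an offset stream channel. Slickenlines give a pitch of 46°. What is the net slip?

dip-slip = heave / cos(dip) = 46.8 / cos(74°) = 169.8 m
net slip = dip-slip / sin(rake) = 169.8 / sin(46°) = 236 m

236 m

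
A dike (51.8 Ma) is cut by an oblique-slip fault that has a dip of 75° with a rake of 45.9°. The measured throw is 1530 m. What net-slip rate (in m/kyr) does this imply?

dip-slip = throw / sin(dip) = 1530 / sin(75°) = 1584 m
net slip = dip-slip / sin(rake) = 1584 / sin(45.9°) = 2206 m
rate = 2206 m / 51.8 Ma = 0.0000426 m/yr = 0.0426 m/kyr

0.0426 m/kyr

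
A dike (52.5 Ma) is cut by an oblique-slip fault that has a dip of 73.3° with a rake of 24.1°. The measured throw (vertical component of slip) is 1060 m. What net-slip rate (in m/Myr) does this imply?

dip-slip = throw / sin(dip) = 1060 / sin(73.3°) = 1107 m
net slip = dip-slip / sin(rake) = 1107 / sin(24.1°) = 2710 m
rate = 2710 m / 52.5 Ma = 0.0000516 m/yr = 51.6 m/Myr

51.6 m/Myr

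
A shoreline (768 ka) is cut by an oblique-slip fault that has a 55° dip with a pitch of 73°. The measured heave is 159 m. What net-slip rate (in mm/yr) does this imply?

0.377 mm/yr

dip-slip = heave / cos(dip) = 159 / cos(55°) = 277.2 m
net slip = dip-slip / sin(rake) = 277.2 / sin(73°) = 289.9 m
rate = 289.9 m / 768 ka = 0.000377 m/yr = 0.377 mm/yr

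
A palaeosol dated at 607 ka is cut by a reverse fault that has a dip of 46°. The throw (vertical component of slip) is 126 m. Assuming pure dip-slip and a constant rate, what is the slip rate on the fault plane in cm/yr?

dip-slip = throw / sin(dip) = 126 m / sin(46°) = 175.2 m
rate = 175.2 m / 607 ka = 0.000289 m/yr = 0.0289 cm/yr

0.0289 cm/yr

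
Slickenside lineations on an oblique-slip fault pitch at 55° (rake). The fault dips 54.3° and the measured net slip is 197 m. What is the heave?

dip-slip = net slip × sin(rake) = 197 m × sin(55°) = 161.4 m
heave = dip-slip × cos(dip) = 161.4 × cos(54.3°) = 94.2 m

94.2 m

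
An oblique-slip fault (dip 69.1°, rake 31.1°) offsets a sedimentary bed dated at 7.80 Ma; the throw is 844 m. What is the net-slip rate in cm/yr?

0.0224 cm/yr

dip-slip = throw / sin(dip) = 844 / sin(69.1°) = 903.4 m
net slip = dip-slip / sin(rake) = 903.4 / sin(31.1°) = 1749 m
rate = 1749 m / 7.80 Ma = 0.000224 m/yr = 0.0224 cm/yr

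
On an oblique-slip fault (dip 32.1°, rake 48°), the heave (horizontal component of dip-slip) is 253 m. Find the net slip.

402 m

dip-slip = heave / cos(dip) = 253 / cos(32.1°) = 298.7 m
net slip = dip-slip / sin(rake) = 298.7 / sin(48°) = 402 m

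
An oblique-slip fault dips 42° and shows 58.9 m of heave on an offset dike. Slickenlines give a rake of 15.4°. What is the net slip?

dip-slip = heave / cos(dip) = 58.9 / cos(42°) = 79.26 m
net slip = dip-slip / sin(rake) = 79.26 / sin(15.4°) = 298 m

298 m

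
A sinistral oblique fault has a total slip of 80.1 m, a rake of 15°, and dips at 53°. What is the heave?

12.5 m

dip-slip = net slip × sin(rake) = 80.1 m × sin(15°) = 20.73 m
heave = dip-slip × cos(dip) = 20.73 × cos(53°) = 12.5 m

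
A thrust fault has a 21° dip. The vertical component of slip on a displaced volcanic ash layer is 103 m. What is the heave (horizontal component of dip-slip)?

268 m

heave = throw / tan(dip) = 103 / tan(21°) = 268 m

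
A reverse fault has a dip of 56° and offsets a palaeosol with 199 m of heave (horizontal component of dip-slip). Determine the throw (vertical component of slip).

295 m

throw = heave × tan(dip) = 199 × tan(56°) = 295 m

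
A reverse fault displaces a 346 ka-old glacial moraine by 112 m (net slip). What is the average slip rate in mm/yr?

0.324 mm/yr

rate = 112 m / 346 ka = 0.000324 m/yr = 0.324 mm/yr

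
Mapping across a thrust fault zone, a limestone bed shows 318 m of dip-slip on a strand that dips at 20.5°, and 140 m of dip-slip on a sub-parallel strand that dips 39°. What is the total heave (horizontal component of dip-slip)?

heave_A = 318 × cos(20.5°) = 297.9 m
heave_B = 140 × cos(39°) = 108.8 m
total = 297.9 + 108.8 = 407 m

407 m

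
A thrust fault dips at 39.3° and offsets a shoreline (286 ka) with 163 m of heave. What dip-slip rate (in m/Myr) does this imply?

736 m/Myr

dip-slip = heave / cos(dip) = 163 m / cos(39.3°) = 210.6 m
rate = 210.6 m / 286 ka = 0.000736 m/yr = 736 m/Myr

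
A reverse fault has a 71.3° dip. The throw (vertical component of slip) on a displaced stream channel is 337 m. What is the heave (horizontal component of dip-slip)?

114 m

heave = throw / tan(dip) = 337 / tan(71.3°) = 114 m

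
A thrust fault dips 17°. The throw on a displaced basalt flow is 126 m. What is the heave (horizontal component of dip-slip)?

412 m

heave = throw / tan(dip) = 126 / tan(17°) = 412 m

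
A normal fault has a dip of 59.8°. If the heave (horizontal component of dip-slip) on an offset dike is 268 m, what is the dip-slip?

dip-slip = heave / cos(dip) = 268 / cos(59.8°) = 533 m

533 m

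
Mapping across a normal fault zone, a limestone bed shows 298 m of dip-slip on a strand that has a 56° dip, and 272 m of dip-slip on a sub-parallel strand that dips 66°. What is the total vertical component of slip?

496 m

throw_A = 298 × sin(56°) = 247.1 m
throw_B = 272 × sin(66°) = 248.5 m
total = 247.1 + 248.5 = 496 m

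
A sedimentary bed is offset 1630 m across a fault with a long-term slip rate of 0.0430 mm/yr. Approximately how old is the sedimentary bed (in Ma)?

37.9 Ma

age = offset / rate = 1630 m / (0.0430 mm/yr) = 3.79e+07 yr = 37.9 Ma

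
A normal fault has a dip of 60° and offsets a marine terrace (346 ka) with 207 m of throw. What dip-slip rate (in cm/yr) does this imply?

0.0691 cm/yr

dip-slip = throw / sin(dip) = 207 m / sin(60°) = 239 m
rate = 239 m / 346 ka = 0.000691 m/yr = 0.0691 cm/yr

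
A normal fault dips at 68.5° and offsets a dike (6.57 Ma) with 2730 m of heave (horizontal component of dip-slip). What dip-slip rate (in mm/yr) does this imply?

dip-slip = heave / cos(dip) = 2730 m / cos(68.5°) = 7449 m
rate = 7449 m / 6.57 Ma = 0.00113 m/yr = 1.13 mm/yr

1.13 mm/yr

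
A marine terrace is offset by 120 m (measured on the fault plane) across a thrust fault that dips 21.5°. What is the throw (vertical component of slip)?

44 m

throw = dip-slip × sin(dip) = 120 m × sin(21.5°) = 44 m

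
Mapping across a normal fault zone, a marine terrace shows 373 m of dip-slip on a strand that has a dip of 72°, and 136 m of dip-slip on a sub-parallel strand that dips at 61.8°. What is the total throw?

throw_A = 373 × sin(72°) = 354.7 m
throw_B = 136 × sin(61.8°) = 119.9 m
total = 354.7 + 119.9 = 475 m

475 m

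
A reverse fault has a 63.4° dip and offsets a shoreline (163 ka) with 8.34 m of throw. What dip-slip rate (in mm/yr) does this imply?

dip-slip = throw / sin(dip) = 8.34 m / sin(63.4°) = 9.327 m
rate = 9.327 m / 163 ka = 0.0000572 m/yr = 0.0572 mm/yr

0.0572 mm/yr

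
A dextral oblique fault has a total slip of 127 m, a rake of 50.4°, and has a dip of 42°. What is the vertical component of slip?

dip-slip = net slip × sin(rake) = 127 m × sin(50.4°) = 97.86 m
throw = dip-slip × sin(dip) = 97.86 × sin(42°) = 65.5 m

65.5 m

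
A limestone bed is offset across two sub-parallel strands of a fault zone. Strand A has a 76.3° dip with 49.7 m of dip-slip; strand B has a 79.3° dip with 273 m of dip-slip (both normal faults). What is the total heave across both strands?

62.5 m

heave_A = 49.7 × cos(76.3°) = 11.77 m
heave_B = 273 × cos(79.3°) = 50.69 m
total = 11.77 + 50.69 = 62.5 m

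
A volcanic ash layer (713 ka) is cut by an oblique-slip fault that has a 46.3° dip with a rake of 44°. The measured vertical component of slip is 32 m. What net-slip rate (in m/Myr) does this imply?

89.4 m/Myr

dip-slip = throw / sin(dip) = 32 / sin(46.3°) = 44.26 m
net slip = dip-slip / sin(rake) = 44.26 / sin(44°) = 63.72 m
rate = 63.72 m / 713 ka = 0.0000894 m/yr = 89.4 m/Myr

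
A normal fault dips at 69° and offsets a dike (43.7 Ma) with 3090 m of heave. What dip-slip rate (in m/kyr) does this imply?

dip-slip = heave / cos(dip) = 3090 m / cos(69°) = 8622 m
rate = 8622 m / 43.7 Ma = 0.000197 m/yr = 0.197 m/kyr

0.197 m/kyr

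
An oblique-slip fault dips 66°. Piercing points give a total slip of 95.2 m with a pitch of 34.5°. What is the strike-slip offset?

strike-slip = net slip × cos(rake) = 95.2 m × cos(34.5°) = 78.5 m

78.5 m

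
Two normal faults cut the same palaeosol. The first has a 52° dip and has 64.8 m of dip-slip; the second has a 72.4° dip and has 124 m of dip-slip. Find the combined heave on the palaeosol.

77.4 m

heave_A = 64.8 × cos(52°) = 39.89 m
heave_B = 124 × cos(72.4°) = 37.49 m
total = 39.89 + 37.49 = 77.4 m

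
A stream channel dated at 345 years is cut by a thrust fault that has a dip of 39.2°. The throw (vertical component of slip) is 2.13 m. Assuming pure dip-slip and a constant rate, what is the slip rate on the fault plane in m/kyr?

9.77 m/kyr

dip-slip = throw / sin(dip) = 2.13 m / sin(39.2°) = 3.370 m
rate = 3.370 m / 345 years = 0.00977 m/yr = 9.77 m/kyr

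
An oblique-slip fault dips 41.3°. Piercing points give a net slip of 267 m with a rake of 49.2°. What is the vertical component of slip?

dip-slip = net slip × sin(rake) = 267 m × sin(49.2°) = 202.1 m
throw = dip-slip × sin(dip) = 202.1 × sin(41.3°) = 133 m

133 m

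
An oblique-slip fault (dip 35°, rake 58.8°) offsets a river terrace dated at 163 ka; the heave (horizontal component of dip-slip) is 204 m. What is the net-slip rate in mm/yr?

dip-slip = heave / cos(dip) = 204 / cos(35°) = 249 m
net slip = dip-slip / sin(rake) = 249 / sin(58.8°) = 291.1 m
rate = 291.1 m / 163 ka = 0.00179 m/yr = 1.79 mm/yr

1.79 mm/yr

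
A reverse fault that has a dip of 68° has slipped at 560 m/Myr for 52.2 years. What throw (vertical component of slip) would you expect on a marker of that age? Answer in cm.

2.71 cm

dip-slip = rate × time = 560 m/Myr × 52.2 years = 0.02923 m
throw = dip-slip × sin(dip) = 0.02923 × sin(68°) = 0.0271 m = 2.71 cm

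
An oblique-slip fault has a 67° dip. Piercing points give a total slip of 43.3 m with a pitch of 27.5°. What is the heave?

dip-slip = net slip × sin(rake) = 43.3 m × sin(27.5°) = 19.99 m
heave = dip-slip × cos(dip) = 19.99 × cos(67°) = 7.81 m

7.81 m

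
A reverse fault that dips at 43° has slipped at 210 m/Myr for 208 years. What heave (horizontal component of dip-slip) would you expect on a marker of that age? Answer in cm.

dip-slip = rate × time = 210 m/Myr × 208 years = 0.04368 m
heave = dip-slip × cos(dip) = 0.04368 × cos(43°) = 0.0319 m = 3.19 cm

3.19 cm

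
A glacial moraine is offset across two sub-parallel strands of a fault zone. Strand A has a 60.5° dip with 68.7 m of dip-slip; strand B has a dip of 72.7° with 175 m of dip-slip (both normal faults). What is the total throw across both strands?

throw_A = 68.7 × sin(60.5°) = 59.79 m
throw_B = 175 × sin(72.7°) = 167.1 m
total = 59.79 + 167.1 = 227 m

227 m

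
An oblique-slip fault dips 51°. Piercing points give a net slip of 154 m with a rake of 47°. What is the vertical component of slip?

dip-slip = net slip × sin(rake) = 154 m × sin(47°) = 112.6 m
throw = dip-slip × sin(dip) = 112.6 × sin(51°) = 87.5 m

87.5 m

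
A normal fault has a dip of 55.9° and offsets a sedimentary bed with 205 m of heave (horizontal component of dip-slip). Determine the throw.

303 m

throw = heave × tan(dip) = 205 × tan(55.9°) = 303 m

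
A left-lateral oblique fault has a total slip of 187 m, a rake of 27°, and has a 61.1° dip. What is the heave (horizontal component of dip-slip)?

41 m

dip-slip = net slip × sin(rake) = 187 m × sin(27°) = 84.90 m
heave = dip-slip × cos(dip) = 84.90 × cos(61.1°) = 41 m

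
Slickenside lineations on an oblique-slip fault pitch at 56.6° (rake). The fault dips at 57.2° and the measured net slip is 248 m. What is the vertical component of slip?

dip-slip = net slip × sin(rake) = 248 m × sin(56.6°) = 207 m
throw = dip-slip × sin(dip) = 207 × sin(57.2°) = 174 m

174 m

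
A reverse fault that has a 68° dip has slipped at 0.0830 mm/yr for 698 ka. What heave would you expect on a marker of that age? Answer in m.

dip-slip = rate × time = 0.0830 mm/yr × 698 ka = 57.93 m
heave = dip-slip × cos(dip) = 57.93 × cos(68°) = 21.7 m

21.7 m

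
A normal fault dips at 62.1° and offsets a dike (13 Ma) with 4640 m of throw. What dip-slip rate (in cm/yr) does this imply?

0.0404 cm/yr

dip-slip = throw / sin(dip) = 4640 m / sin(62.1°) = 5250 m
rate = 5250 m / 13 Ma = 0.000404 m/yr = 0.0404 cm/yr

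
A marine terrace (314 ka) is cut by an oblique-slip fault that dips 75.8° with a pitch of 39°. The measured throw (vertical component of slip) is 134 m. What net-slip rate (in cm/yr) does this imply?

0.0699 cm/yr

dip-slip = throw / sin(dip) = 134 / sin(75.8°) = 138.2 m
net slip = dip-slip / sin(rake) = 138.2 / sin(39°) = 219.6 m
rate = 219.6 m / 314 ka = 0.000699 m/yr = 0.0699 cm/yr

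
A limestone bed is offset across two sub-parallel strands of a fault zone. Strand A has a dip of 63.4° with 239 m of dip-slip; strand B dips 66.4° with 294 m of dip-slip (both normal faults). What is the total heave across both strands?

225 m

heave_A = 239 × cos(63.4°) = 107 m
heave_B = 294 × cos(66.4°) = 117.7 m
total = 107 + 117.7 = 225 m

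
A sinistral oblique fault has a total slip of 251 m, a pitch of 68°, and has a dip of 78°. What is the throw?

228 m

dip-slip = net slip × sin(rake) = 251 m × sin(68°) = 232.7 m
throw = dip-slip × sin(dip) = 232.7 × sin(78°) = 228 m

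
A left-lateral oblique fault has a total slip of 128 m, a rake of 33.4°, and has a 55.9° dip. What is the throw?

dip-slip = net slip × sin(rake) = 128 m × sin(33.4°) = 70.46 m
throw = dip-slip × sin(dip) = 70.46 × sin(55.9°) = 58.3 m

58.3 m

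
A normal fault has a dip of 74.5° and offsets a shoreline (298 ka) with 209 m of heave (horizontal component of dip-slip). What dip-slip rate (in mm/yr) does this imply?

2.62 mm/yr

dip-slip = heave / cos(dip) = 209 m / cos(74.5°) = 782.1 m
rate = 782.1 m / 298 ka = 0.00262 m/yr = 2.62 mm/yr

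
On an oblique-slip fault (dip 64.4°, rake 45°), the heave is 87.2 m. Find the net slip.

285 m

dip-slip = heave / cos(dip) = 87.2 / cos(64.4°) = 201.8 m
net slip = dip-slip / sin(rake) = 201.8 / sin(45°) = 285 m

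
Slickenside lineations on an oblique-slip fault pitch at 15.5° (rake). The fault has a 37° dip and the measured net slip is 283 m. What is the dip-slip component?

75.6 m

dip-slip = net slip × sin(rake) = 283 m × sin(15.5°) = 75.6 m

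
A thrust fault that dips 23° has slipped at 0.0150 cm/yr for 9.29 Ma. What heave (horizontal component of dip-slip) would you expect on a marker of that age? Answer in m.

1280 m

dip-slip = rate × time = 0.0150 cm/yr × 9.29 Ma = 1393 m
heave = dip-slip × cos(dip) = 1393 × cos(23°) = 1280 m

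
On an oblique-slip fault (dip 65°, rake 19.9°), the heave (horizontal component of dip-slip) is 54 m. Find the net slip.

dip-slip = heave / cos(dip) = 54 / cos(65°) = 127.8 m
net slip = dip-slip / sin(rake) = 127.8 / sin(19.9°) = 375 m

375 m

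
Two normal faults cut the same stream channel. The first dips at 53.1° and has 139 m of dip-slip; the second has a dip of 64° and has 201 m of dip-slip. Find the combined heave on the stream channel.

172 m

heave_A = 139 × cos(53.1°) = 83.46 m
heave_B = 201 × cos(64°) = 88.11 m
total = 83.46 + 88.11 = 172 m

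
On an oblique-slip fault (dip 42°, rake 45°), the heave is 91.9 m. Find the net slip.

dip-slip = heave / cos(dip) = 91.9 / cos(42°) = 123.7 m
net slip = dip-slip / sin(rake) = 123.7 / sin(45°) = 175 m

175 m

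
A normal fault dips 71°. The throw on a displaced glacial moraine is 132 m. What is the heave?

heave = throw / tan(dip) = 132 / tan(71°) = 45.5 m

45.5 m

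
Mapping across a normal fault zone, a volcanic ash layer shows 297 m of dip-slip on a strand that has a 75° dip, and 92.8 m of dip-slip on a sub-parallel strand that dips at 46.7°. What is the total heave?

heave_A = 297 × cos(75°) = 76.87 m
heave_B = 92.8 × cos(46.7°) = 63.64 m
total = 76.87 + 63.64 = 141 m

141 m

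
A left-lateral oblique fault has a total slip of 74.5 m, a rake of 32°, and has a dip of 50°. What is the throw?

dip-slip = net slip × sin(rake) = 74.5 m × sin(32°) = 39.48 m
throw = dip-slip × sin(dip) = 39.48 × sin(50°) = 30.2 m

30.2 m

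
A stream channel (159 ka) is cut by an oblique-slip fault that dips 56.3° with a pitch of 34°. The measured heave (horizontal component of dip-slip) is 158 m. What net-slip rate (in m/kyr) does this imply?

3.20 m/kyr

dip-slip = heave / cos(dip) = 158 / cos(56.3°) = 284.8 m
net slip = dip-slip / sin(rake) = 284.8 / sin(34°) = 509.2 m
rate = 509.2 m / 159 ka = 0.00320 m/yr = 3.20 m/kyr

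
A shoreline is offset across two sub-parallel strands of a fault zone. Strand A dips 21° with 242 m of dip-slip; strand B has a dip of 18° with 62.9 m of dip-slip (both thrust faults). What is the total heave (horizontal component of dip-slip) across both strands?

heave_A = 242 × cos(21°) = 225.9 m
heave_B = 62.9 × cos(18°) = 59.82 m
total = 225.9 + 59.82 = 286 m

286 m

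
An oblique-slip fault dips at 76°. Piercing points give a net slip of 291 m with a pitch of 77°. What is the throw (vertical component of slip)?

275 m

dip-slip = net slip × sin(rake) = 291 m × sin(77°) = 283.5 m
throw = dip-slip × sin(dip) = 283.5 × sin(76°) = 275 m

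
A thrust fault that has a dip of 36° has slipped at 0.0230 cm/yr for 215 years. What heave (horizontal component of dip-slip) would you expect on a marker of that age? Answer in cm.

dip-slip = rate × time = 0.0230 cm/yr × 215 years = 0.04945 m
heave = dip-slip × cos(dip) = 0.04945 × cos(36°) = 0.0400 m = 4 cm

4 cm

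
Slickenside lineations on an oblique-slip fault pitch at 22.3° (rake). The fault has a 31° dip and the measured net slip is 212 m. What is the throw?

dip-slip = net slip × sin(rake) = 212 m × sin(22.3°) = 80.44 m
throw = dip-slip × sin(dip) = 80.44 × sin(31°) = 41.4 m

41.4 m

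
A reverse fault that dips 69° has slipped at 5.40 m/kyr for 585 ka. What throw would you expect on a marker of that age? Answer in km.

dip-slip = rate × time = 5.40 m/kyr × 585 ka = 3159 m
throw = dip-slip × sin(dip) = 3159 × sin(69°) = 2950 m = 2.95 km

2.95 km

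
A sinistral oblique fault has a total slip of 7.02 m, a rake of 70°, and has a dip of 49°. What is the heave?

dip-slip = net slip × sin(rake) = 7.02 m × sin(70°) = 6.597 m
heave = dip-slip × cos(dip) = 6.597 × cos(49°) = 4.33 m

4.33 m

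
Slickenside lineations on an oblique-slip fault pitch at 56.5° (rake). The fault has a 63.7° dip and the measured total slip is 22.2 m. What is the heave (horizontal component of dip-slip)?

8.20 m

dip-slip = net slip × sin(rake) = 22.2 m × sin(56.5°) = 18.51 m
heave = dip-slip × cos(dip) = 18.51 × cos(63.7°) = 8.20 m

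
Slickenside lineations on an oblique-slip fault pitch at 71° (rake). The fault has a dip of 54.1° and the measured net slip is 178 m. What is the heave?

dip-slip = net slip × sin(rake) = 178 m × sin(71°) = 168.3 m
heave = dip-slip × cos(dip) = 168.3 × cos(54.1°) = 98.7 m

98.7 m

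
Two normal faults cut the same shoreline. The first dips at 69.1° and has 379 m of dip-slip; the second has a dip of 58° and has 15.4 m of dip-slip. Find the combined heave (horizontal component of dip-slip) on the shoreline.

143 m

heave_A = 379 × cos(69.1°) = 135.2 m
heave_B = 15.4 × cos(58°) = 8.161 m
total = 135.2 + 8.161 = 143 m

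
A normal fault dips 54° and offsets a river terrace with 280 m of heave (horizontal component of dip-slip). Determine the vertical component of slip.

385 m

throw = heave × tan(dip) = 280 × tan(54°) = 385 m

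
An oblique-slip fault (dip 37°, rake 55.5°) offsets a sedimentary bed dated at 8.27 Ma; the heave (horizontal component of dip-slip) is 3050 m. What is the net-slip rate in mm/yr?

dip-slip = heave / cos(dip) = 3050 / cos(37°) = 3819 m
net slip = dip-slip / sin(rake) = 3819 / sin(55.5°) = 4634 m
rate = 4634 m / 8.27 Ma = 0.000560 m/yr = 0.560 mm/yr

0.560 mm/yr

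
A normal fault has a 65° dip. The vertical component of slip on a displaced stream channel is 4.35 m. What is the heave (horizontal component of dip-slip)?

2.03 m

heave = throw / tan(dip) = 4.35 / tan(65°) = 2.03 m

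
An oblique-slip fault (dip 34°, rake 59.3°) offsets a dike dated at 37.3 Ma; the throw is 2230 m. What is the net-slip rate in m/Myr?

124 m/Myr

dip-slip = throw / sin(dip) = 2230 / sin(34°) = 3988 m
net slip = dip-slip / sin(rake) = 3988 / sin(59.3°) = 4638 m
rate = 4638 m / 37.3 Ma = 0.000124 m/yr = 124 m/Myr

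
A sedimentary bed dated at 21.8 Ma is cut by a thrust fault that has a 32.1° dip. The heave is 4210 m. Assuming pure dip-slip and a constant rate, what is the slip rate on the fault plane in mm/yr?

0.228 mm/yr

dip-slip = heave / cos(dip) = 4210 m / cos(32.1°) = 4970 m
rate = 4970 m / 21.8 Ma = 0.000228 m/yr = 0.228 mm/yr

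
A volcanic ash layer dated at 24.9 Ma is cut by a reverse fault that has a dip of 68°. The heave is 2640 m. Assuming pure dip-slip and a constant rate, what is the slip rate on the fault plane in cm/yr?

0.0283 cm/yr

dip-slip = heave / cos(dip) = 2640 m / cos(68°) = 7047 m
rate = 7047 m / 24.9 Ma = 0.000283 m/yr = 0.0283 cm/yr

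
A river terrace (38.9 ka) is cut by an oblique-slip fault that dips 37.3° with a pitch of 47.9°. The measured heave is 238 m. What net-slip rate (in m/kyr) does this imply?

dip-slip = heave / cos(dip) = 238 / cos(37.3°) = 299.2 m
net slip = dip-slip / sin(rake) = 299.2 / sin(47.9°) = 403.2 m
rate = 403.2 m / 38.9 ka = 0.0104 m/yr = 10.4 m/kyr

10.4 m/kyr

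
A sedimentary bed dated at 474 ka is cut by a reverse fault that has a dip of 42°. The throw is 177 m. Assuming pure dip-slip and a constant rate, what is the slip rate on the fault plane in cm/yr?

dip-slip = throw / sin(dip) = 177 m / sin(42°) = 264.5 m
rate = 264.5 m / 474 ka = 0.000558 m/yr = 0.0558 cm/yr

0.0558 cm/yr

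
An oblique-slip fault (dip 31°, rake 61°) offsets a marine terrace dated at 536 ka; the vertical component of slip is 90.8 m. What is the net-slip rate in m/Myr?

376 m/Myr

dip-slip = throw / sin(dip) = 90.8 / sin(31°) = 176.3 m
net slip = dip-slip / sin(rake) = 176.3 / sin(61°) = 201.6 m
rate = 201.6 m / 536 ka = 0.000376 m/yr = 376 m/Myr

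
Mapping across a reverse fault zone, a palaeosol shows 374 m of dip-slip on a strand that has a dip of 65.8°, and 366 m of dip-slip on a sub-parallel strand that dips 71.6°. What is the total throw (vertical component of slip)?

throw_A = 374 × sin(65.8°) = 341.1 m
throw_B = 366 × sin(71.6°) = 347.3 m
total = 341.1 + 347.3 = 688 m

688 m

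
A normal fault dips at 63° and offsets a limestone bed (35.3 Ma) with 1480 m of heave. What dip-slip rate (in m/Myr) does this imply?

dip-slip = heave / cos(dip) = 1480 m / cos(63°) = 3260 m
rate = 3260 m / 35.3 Ma = 0.0000924 m/yr = 92.4 m/Myr

92.4 m/Myr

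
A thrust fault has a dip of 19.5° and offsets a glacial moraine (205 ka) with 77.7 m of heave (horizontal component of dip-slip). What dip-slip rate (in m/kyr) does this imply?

dip-slip = heave / cos(dip) = 77.7 m / cos(19.5°) = 82.43 m
rate = 82.43 m / 205 ka = 0.000402 m/yr = 0.402 m/kyr

0.402 m/kyr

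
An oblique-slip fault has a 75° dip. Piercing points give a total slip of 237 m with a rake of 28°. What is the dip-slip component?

dip-slip = net slip × sin(rake) = 237 m × sin(28°) = 111 m

111 m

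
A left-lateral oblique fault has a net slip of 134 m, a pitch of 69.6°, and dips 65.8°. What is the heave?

51.5 m

dip-slip = net slip × sin(rake) = 134 m × sin(69.6°) = 125.6 m
heave = dip-slip × cos(dip) = 125.6 × cos(65.8°) = 51.5 m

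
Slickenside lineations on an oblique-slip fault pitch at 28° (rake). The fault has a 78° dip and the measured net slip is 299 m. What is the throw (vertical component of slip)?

dip-slip = net slip × sin(rake) = 299 m × sin(28°) = 140.4 m
throw = dip-slip × sin(dip) = 140.4 × sin(78°) = 137 m

137 m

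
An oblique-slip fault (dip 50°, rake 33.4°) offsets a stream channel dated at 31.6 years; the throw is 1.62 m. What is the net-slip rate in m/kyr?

122 m/kyr

dip-slip = throw / sin(dip) = 1.62 / sin(50°) = 2.115 m
net slip = dip-slip / sin(rake) = 2.115 / sin(33.4°) = 3.842 m
rate = 3.842 m / 31.6 years = 0.122 m/yr = 122 m/kyr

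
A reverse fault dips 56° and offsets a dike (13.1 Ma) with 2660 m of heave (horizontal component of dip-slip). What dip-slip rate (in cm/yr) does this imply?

0.0363 cm/yr

dip-slip = heave / cos(dip) = 2660 m / cos(56°) = 4757 m
rate = 4757 m / 13.1 Ma = 0.000363 m/yr = 0.0363 cm/yr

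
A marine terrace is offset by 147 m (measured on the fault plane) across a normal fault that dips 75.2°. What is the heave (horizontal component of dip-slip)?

heave = dip-slip × cos(dip) = 147 m × cos(75.2°) = 37.6 m

37.6 m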